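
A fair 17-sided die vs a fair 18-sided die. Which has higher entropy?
18-sided die

Both are uniform distributions; for uniform over n outcomes, H = log₂(n). H(17-sided) = log₂(17) = 4.087 bits and H(18-sided) = log₂(18) = 4.170 bits. More outcomes in a uniform distribution means higher entropy.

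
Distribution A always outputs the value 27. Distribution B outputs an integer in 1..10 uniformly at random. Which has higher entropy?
B

A is deterministic, so H(A) = 0. B is uniform over 10 outcomes, so H(B) = log₂(10) = 3.322 bits. Any distribution with genuine randomness has higher entropy than a deterministic one.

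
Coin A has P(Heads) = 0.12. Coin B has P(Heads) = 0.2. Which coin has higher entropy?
B

For binary distributions, entropy is maximized at p=0.5 and decreases as p moves toward 0 or 1.

H(A) = H(0.12) = 0.5294 bits
H(B) = H(0.2) = 0.7219 bits

Distribution B (p=0.2) is closer to uniform (p=0.5), so it has higher entropy.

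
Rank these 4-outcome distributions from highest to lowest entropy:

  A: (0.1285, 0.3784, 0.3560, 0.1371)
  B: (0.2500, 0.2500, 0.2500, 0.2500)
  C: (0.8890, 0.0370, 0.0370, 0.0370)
B > A > C

Key insight: Entropy is maximized by uniform distributions and minimized by concentrated distributions.

- Uniform distributions have maximum entropy log₂(4) = 2.0000 bits
- The more "peaked" or concentrated a distribution, the lower its entropy

Entropies:
  H(A) = 1.8344 bits
  H(B) = 2.0000 bits
  H(C) = 0.6789 bits

Ranking: B > A > C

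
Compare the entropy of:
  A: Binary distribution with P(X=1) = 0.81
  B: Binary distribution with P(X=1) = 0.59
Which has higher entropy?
B

For binary distributions, entropy is maximized at p=0.5 and decreases as p moves toward 0 or 1.

H(A) = H(0.81) = 0.7015 bits
H(B) = H(0.59) = 0.9765 bits

Distribution B (p=0.59) is closer to uniform (p=0.5), so it has higher entropy.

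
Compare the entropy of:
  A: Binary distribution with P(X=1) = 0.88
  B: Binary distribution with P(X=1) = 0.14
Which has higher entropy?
B

For binary distributions, entropy is maximized at p=0.5 and decreases as p moves toward 0 or 1.

H(A) = H(0.88) = 0.5294 bits
H(B) = H(0.14) = 0.5842 bits

Distribution B (p=0.14) is closer to uniform (p=0.5), so it has higher entropy.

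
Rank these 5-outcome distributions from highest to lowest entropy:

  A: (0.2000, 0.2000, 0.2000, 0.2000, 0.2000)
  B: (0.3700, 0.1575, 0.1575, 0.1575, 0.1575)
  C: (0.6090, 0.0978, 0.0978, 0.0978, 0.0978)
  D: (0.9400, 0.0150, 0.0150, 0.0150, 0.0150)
A > B > C > D

Key insight: Entropy is maximized by uniform distributions and minimized by concentrated distributions.

Entropies:
  H(A) = 2.3219 bits
  H(B) = 2.2107 bits
  H(C) = 1.7474 bits
  H(D) = 0.4474 bits

Ranking: A > B > C > D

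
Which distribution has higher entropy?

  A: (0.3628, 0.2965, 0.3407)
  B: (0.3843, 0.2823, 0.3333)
A

Both distributions are close to uniform, making this a harder comparison.

H(A) = 1.5800 bits
H(B) = 1.5737 bits

The distribution closer to uniform has higher entropy.
Answer: A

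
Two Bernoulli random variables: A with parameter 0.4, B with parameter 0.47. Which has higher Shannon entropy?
B

For binary distributions, entropy is maximized at p=0.5 and decreases as p moves toward 0 or 1.

H(A) = H(0.4) = 0.9710 bits
H(B) = H(0.47) = 0.9974 bits

Distribution B (p=0.47) is closer to uniform (p=0.5), so it has higher entropy.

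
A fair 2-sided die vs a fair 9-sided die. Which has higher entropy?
9-sided die

Both are uniform distributions; for uniform over n outcomes, H = log₂(n). H(2-sided) = log₂(2) = 1.000 bits and H(9-sided) = log₂(9) = 3.170 bits. More outcomes in a uniform distribution means higher entropy.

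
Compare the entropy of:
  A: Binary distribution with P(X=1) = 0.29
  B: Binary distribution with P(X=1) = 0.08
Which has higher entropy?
A

For binary distributions, entropy is maximized at p=0.5 and decreases as p moves toward 0 or 1.

H(A) = H(0.29) = 0.8687 bits
H(B) = H(0.08) = 0.4022 bits

Distribution A (p=0.29) is closer to uniform (p=0.5), so it has higher entropy.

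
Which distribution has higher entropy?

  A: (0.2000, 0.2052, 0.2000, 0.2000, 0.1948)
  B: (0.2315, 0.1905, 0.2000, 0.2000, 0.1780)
A

Both distributions are close to uniform, making this a harder comparison.

H(A) = 2.3217 bits
H(B) = 2.3164 bits

The distribution closer to uniform has higher entropy.
Answer: A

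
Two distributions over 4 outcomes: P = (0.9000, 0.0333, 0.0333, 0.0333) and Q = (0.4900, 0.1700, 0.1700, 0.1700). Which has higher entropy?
Q

P is highly concentrated on one outcome (90%), making it nearly deterministic. Q spreads its mass more evenly (max 49%). The more spread-out distribution has higher entropy: H(P) ≈ 0.627 bits, H(Q) ≈ 1.808 bits.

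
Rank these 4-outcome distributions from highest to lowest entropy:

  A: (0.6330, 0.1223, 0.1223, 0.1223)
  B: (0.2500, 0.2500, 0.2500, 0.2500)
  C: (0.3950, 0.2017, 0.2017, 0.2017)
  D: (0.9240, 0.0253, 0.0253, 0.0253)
B > C > A > D

Key insight: Entropy is maximized by uniform distributions and minimized by concentrated distributions.

Entropies:
  H(A) = 1.5300 bits
  H(B) = 2.0000 bits
  H(C) = 1.9269 bits
  H(D) = 0.5084 bits

Ranking: B > C > A > D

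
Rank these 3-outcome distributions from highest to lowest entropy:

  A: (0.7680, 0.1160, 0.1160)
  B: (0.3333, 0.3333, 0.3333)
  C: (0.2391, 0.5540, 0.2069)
B > C > A

Key insight: Entropy is maximized by uniform distributions and minimized by concentrated distributions.

- Uniform distributions have maximum entropy log₂(3) = 1.5850 bits
- The more "peaked" or concentrated a distribution, the lower its entropy

Entropies:
  H(A) = 1.0135 bits
  H(B) = 1.5850 bits
  H(C) = 1.4358 bits

Ranking: B > C > A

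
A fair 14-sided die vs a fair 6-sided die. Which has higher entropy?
14-sided die

Both are uniform distributions; for uniform over n outcomes, H = log₂(n). H(14-sided) = log₂(14) = 3.807 bits and H(6-sided) = log₂(6) = 2.585 bits. More outcomes in a uniform distribution means higher entropy.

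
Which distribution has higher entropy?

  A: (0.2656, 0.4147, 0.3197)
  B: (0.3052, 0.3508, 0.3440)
B

Both distributions are close to uniform, making this a harder comparison.

H(A) = 1.5606 bits
H(B) = 1.5823 bits

The distribution closer to uniform has higher entropy.
Answer: B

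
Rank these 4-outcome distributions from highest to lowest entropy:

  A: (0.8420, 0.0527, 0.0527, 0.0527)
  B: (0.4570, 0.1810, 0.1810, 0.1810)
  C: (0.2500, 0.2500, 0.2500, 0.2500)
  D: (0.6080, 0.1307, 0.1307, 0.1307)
C > B > D > A

Key insight: Entropy is maximized by uniform distributions and minimized by concentrated distributions.

Entropies:
  H(A) = 0.8799 bits
  H(B) = 1.8553 bits
  H(C) = 2.0000 bits
  H(D) = 1.5874 bits

Ranking: C > B > D > A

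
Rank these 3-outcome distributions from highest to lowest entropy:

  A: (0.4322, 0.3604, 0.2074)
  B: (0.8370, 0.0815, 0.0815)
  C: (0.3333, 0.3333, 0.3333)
C > A > B

Key insight: Entropy is maximized by uniform distributions and minimized by concentrated distributions.

- Uniform distributions have maximum entropy log₂(3) = 1.5850 bits
- The more "peaked" or concentrated a distribution, the lower its entropy

Entropies:
  H(A) = 1.5244 bits
  H(B) = 0.8044 bits
  H(C) = 1.5850 bits

Ranking: C > A > B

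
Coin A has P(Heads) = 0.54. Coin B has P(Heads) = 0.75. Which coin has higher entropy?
A

For binary distributions, entropy is maximized at p=0.5 and decreases as p moves toward 0 or 1.

H(A) = H(0.54) = 0.9954 bits
H(B) = H(0.75) = 0.8113 bits

Distribution A (p=0.54) is closer to uniform (p=0.5), so it has higher entropy.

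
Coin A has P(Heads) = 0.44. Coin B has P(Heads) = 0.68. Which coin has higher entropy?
A

For binary distributions, entropy is maximized at p=0.5 and decreases as p moves toward 0 or 1.

H(A) = H(0.44) = 0.9896 bits
H(B) = H(0.68) = 0.9044 bits

Distribution A (p=0.44) is closer to uniform (p=0.5), so it has higher entropy.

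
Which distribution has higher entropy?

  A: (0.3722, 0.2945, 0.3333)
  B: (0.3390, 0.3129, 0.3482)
B

Both distributions are close to uniform, making this a harder comparison.

H(A) = 1.5784 bits
H(B) = 1.5835 bits

The distribution closer to uniform has higher entropy.
Answer: B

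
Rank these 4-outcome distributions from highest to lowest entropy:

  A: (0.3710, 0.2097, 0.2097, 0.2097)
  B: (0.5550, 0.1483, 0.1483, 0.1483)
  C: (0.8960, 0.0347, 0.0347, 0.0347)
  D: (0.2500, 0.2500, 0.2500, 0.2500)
D > A > B > C

Key insight: Entropy is maximized by uniform distributions and minimized by concentrated distributions.

Entropies:
  H(A) = 1.9484 bits
  H(B) = 1.6966 bits
  H(C) = 0.6464 bits
  H(D) = 2.0000 bits

Ranking: D > A > B > C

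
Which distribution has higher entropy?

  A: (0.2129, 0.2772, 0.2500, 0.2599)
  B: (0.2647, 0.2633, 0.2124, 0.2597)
B

Both distributions are close to uniform, making this a harder comparison.

H(A) = 1.9935 bits
H(B) = 1.9943 bits

The distribution closer to uniform has higher entropy.
Answer: B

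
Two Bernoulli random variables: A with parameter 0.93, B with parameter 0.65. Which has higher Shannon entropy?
B

For binary distributions, entropy is maximized at p=0.5 and decreases as p moves toward 0 or 1.

H(A) = H(0.93) = 0.3659 bits
H(B) = H(0.65) = 0.9341 bits

Distribution B (p=0.65) is closer to uniform (p=0.5), so it has higher entropy.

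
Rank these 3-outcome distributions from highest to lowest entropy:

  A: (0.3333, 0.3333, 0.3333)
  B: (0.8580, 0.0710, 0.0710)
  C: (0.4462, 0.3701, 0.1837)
A > C > B

Key insight: Entropy is maximized by uniform distributions and minimized by concentrated distributions.

- Uniform distributions have maximum entropy log₂(3) = 1.5850 bits
- The more "peaked" or concentrated a distribution, the lower its entropy

Entropies:
  H(A) = 1.5850 bits
  H(B) = 0.7315 bits
  H(C) = 1.4993 bits

Ranking: A > C > B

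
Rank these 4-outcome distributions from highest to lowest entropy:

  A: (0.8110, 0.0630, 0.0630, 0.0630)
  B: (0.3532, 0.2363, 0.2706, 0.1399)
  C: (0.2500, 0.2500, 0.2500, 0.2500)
C > B > A

Key insight: Entropy is maximized by uniform distributions and minimized by concentrated distributions.

- Uniform distributions have maximum entropy log₂(4) = 2.0000 bits
- The more "peaked" or concentrated a distribution, the lower its entropy

Entropies:
  H(A) = 0.9989 bits
  H(B) = 1.9294 bits
  H(C) = 2.0000 bits

Ranking: C > B > A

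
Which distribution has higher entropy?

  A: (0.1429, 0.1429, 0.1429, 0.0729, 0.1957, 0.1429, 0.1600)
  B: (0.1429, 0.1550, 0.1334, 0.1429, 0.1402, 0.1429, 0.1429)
B

Both distributions are close to uniform, making this a harder comparison.

H(A) = 2.7631 bits
H(B) = 2.8061 bits

The distribution closer to uniform has higher entropy.
Answer: B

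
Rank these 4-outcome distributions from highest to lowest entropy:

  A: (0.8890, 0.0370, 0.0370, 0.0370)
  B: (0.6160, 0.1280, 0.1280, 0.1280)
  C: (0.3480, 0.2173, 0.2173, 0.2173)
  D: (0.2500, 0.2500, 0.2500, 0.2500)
D > C > B > A

Key insight: Entropy is maximized by uniform distributions and minimized by concentrated distributions.

Entropies:
  H(A) = 0.6789 bits
  H(B) = 1.5694 bits
  H(C) = 1.9657 bits
  H(D) = 2.0000 bits

Ranking: D > C > B > A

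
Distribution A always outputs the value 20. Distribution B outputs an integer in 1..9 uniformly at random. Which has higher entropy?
B

A is deterministic, so H(A) = 0. B is uniform over 9 outcomes, so H(B) = log₂(9) = 3.170 bits. Any distribution with genuine randomness has higher entropy than a deterministic one.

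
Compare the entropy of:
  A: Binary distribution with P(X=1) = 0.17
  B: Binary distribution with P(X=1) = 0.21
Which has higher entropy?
B

For binary distributions, entropy is maximized at p=0.5 and decreases as p moves toward 0 or 1.

H(A) = H(0.17) = 0.6577 bits
H(B) = H(0.21) = 0.7415 bits

Distribution B (p=0.21) is closer to uniform (p=0.5), so it has higher entropy.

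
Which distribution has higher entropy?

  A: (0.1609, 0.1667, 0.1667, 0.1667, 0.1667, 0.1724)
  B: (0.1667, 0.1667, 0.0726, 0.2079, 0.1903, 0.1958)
A

Both distributions are close to uniform, making this a harder comparison.

H(A) = 2.5847 bits
H(B) = 2.5237 bits

The distribution closer to uniform has higher entropy.
Answer: A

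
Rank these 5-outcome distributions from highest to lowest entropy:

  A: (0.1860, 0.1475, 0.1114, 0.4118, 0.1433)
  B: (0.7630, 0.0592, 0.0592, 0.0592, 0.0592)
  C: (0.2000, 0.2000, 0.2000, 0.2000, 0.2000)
C > A > B

Key insight: Entropy is maximized by uniform distributions and minimized by concentrated distributions.

- Uniform distributions have maximum entropy log₂(5) = 2.3219 bits
- The more "peaked" or concentrated a distribution, the lower its entropy

Entropies:
  H(A) = 2.1401 bits
  H(B) = 1.2640 bits
  H(C) = 2.3219 bits

Ranking: C > A > B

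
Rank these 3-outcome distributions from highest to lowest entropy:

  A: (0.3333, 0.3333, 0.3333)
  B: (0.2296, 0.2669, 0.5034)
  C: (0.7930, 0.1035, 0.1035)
A > B > C

Key insight: Entropy is maximized by uniform distributions and minimized by concentrated distributions.

- Uniform distributions have maximum entropy log₂(3) = 1.5850 bits
- The more "peaked" or concentrated a distribution, the lower its entropy

Entropies:
  H(A) = 1.5850 bits
  H(B) = 1.4945 bits
  H(C) = 0.9427 bits

Ranking: A > B > C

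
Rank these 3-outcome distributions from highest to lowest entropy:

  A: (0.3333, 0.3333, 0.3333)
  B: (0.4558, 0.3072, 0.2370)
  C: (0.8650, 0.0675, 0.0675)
A > B > C

Key insight: Entropy is maximized by uniform distributions and minimized by concentrated distributions.

- Uniform distributions have maximum entropy log₂(3) = 1.5850 bits
- The more "peaked" or concentrated a distribution, the lower its entropy

Entropies:
  H(A) = 1.5850 bits
  H(B) = 1.5320 bits
  H(C) = 0.7060 bits

Ranking: A > B > C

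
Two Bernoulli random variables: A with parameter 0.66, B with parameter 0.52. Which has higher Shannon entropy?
B

For binary distributions, entropy is maximized at p=0.5 and decreases as p moves toward 0 or 1.

H(A) = H(0.66) = 0.9248 bits
H(B) = H(0.52) = 0.9988 bits

Distribution B (p=0.52) is closer to uniform (p=0.5), so it has higher entropy.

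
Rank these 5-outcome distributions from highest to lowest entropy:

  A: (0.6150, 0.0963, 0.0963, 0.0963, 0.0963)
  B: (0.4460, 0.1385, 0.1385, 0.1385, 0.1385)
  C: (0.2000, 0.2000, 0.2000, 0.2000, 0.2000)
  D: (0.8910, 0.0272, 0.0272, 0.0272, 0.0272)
C > B > A > D

Key insight: Entropy is maximized by uniform distributions and minimized by concentrated distributions.

Entropies:
  H(A) = 1.7315 bits
  H(B) = 2.0996 bits
  H(C) = 2.3219 bits
  H(D) = 0.7149 bits

Ranking: C > B > A > D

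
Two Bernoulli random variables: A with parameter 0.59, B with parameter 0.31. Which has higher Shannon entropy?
A

For binary distributions, entropy is maximized at p=0.5 and decreases as p moves toward 0 or 1.

H(A) = H(0.59) = 0.9765 bits
H(B) = H(0.31) = 0.8932 bits

Distribution A (p=0.59) is closer to uniform (p=0.5), so it has higher entropy.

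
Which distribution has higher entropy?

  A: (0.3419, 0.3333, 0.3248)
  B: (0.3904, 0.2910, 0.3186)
A

Both distributions are close to uniform, making this a harder comparison.

H(A) = 1.5846 bits
H(B) = 1.5737 bits

The distribution closer to uniform has higher entropy.
Answer: A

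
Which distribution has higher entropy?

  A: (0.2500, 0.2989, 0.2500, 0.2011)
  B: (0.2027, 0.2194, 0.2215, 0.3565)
A

Both distributions are close to uniform, making this a harder comparison.

H(A) = 1.9861 bits
H(B) = 1.9589 bits

The distribution closer to uniform has higher entropy.
Answer: A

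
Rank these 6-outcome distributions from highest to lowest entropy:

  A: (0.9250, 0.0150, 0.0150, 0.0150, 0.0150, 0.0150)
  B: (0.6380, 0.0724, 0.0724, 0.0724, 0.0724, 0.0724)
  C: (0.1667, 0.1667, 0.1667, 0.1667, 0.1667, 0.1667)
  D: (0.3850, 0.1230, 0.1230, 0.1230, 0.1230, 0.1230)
C > D > B > A

Key insight: Entropy is maximized by uniform distributions and minimized by concentrated distributions.

Entropies:
  H(A) = 0.5585 bits
  H(B) = 1.7849 bits
  H(C) = 2.5850 bits
  H(D) = 2.3895 bits

Ranking: C > D > B > A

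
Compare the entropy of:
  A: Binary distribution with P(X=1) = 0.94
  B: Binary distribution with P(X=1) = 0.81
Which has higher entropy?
B

For binary distributions, entropy is maximized at p=0.5 and decreases as p moves toward 0 or 1.

H(A) = H(0.94) = 0.3274 bits
H(B) = H(0.81) = 0.7015 bits

Distribution B (p=0.81) is closer to uniform (p=0.5), so it has higher entropy.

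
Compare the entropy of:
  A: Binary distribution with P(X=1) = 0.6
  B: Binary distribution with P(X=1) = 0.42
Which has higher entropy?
B

For binary distributions, entropy is maximized at p=0.5 and decreases as p moves toward 0 or 1.

H(A) = H(0.6) = 0.9710 bits
H(B) = H(0.42) = 0.9815 bits

Distribution B (p=0.42) is closer to uniform (p=0.5), so it has higher entropy.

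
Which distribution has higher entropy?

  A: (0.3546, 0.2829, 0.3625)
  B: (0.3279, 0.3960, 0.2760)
A

Both distributions are close to uniform, making this a harder comparison.

H(A) = 1.5764 bits
H(B) = 1.5693 bits

The distribution closer to uniform has higher entropy.
Answer: A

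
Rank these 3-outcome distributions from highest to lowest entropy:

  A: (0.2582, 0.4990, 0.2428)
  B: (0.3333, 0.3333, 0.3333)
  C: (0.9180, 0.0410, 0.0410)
B > A > C

Key insight: Entropy is maximized by uniform distributions and minimized by concentrated distributions.

- Uniform distributions have maximum entropy log₂(3) = 1.5850 bits
- The more "peaked" or concentrated a distribution, the lower its entropy

Entropies:
  H(A) = 1.5007 bits
  H(B) = 1.5850 bits
  H(C) = 0.4912 bits

Ranking: B > A > C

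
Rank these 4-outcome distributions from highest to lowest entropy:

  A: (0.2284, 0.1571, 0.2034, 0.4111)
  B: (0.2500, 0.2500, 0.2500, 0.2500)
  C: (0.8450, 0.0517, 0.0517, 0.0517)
B > A > C

Key insight: Entropy is maximized by uniform distributions and minimized by concentrated distributions.

- Uniform distributions have maximum entropy log₂(4) = 2.0000 bits
- The more "peaked" or concentrated a distribution, the lower its entropy

Entropies:
  H(A) = 1.9006 bits
  H(B) = 2.0000 bits
  H(C) = 0.8679 bits

Ranking: B > A > C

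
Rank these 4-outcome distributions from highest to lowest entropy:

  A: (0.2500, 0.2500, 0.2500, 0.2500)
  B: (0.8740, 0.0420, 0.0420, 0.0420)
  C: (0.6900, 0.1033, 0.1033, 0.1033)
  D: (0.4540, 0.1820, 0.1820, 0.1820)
A > D > C > B

Key insight: Entropy is maximized by uniform distributions and minimized by concentrated distributions.

Entropies:
  H(A) = 2.0000 bits
  H(B) = 0.7461 bits
  H(C) = 1.3845 bits
  H(D) = 1.8593 bits

Ranking: A > D > C > B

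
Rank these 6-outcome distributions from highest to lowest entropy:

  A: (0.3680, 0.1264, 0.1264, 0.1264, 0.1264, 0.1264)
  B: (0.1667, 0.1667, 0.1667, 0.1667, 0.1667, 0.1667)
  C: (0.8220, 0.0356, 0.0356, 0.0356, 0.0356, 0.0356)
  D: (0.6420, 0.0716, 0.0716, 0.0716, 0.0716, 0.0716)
B > A > D > C

Key insight: Entropy is maximized by uniform distributions and minimized by concentrated distributions.

Entropies:
  H(A) = 2.4166 bits
  H(B) = 2.5850 bits
  H(C) = 1.0890 bits
  H(D) = 1.7723 bits

Ranking: B > A > D > C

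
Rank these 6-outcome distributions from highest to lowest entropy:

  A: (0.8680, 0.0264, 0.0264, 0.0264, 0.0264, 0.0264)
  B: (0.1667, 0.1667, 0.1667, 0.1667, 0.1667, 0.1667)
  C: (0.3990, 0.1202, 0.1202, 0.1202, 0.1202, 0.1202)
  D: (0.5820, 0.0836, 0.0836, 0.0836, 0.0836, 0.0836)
B > C > D > A

Key insight: Entropy is maximized by uniform distributions and minimized by concentrated distributions.

Entropies:
  H(A) = 0.8694 bits
  H(B) = 2.5850 bits
  H(C) = 2.3658 bits
  H(D) = 1.9511 bits

Ranking: B > C > D > A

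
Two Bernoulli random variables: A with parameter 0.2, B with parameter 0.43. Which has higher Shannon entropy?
B

For binary distributions, entropy is maximized at p=0.5 and decreases as p moves toward 0 or 1.

H(A) = H(0.2) = 0.7219 bits
H(B) = H(0.43) = 0.9858 bits

Distribution B (p=0.43) is closer to uniform (p=0.5), so it has higher entropy.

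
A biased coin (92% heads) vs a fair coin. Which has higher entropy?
Fair coin

The fair coin is uniform (p=0.5), maximizing binary entropy at 1 bit. The biased coin has H(0.92) ≈ 0.402 bits — its outcome is more predictable, so its entropy is lower.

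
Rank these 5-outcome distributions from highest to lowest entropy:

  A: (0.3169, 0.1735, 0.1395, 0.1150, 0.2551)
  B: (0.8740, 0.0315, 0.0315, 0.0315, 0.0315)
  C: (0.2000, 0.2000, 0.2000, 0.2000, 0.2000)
C > A > B

Key insight: Entropy is maximized by uniform distributions and minimized by concentrated distributions.

- Uniform distributions have maximum entropy log₂(5) = 2.3219 bits
- The more "peaked" or concentrated a distribution, the lower its entropy

Entropies:
  H(A) = 2.2219 bits
  H(B) = 0.7984 bits
  H(C) = 2.3219 bits

Ranking: C > A > B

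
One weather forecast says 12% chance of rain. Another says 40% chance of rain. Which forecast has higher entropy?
40% forecast

Treat each forecast as a Bernoulli distribution. Binary entropy is maximized at p=0.5 and falls off symmetrically toward 0 or 1. The 40% forecast is closer to 50%, so it is more uncertain. H(12%) ≈ 0.529 bits, H(40%) ≈ 0.971 bits.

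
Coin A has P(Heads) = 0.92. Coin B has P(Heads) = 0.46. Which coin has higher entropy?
B

For binary distributions, entropy is maximized at p=0.5 and decreases as p moves toward 0 or 1.

H(A) = H(0.92) = 0.4022 bits
H(B) = H(0.46) = 0.9954 bits

Distribution B (p=0.46) is closer to uniform (p=0.5), so it has higher entropy.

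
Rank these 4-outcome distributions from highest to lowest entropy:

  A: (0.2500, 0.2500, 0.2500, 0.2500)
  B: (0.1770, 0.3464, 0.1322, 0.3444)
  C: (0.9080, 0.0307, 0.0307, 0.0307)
A > B > C

Key insight: Entropy is maximized by uniform distributions and minimized by concentrated distributions.

- Uniform distributions have maximum entropy log₂(4) = 2.0000 bits
- The more "peaked" or concentrated a distribution, the lower its entropy

Entropies:
  H(A) = 2.0000 bits
  H(B) = 1.8876 bits
  H(C) = 0.5889 bits

Ranking: A > B > C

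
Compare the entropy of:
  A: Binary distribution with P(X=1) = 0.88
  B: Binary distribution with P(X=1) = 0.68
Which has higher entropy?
B

For binary distributions, entropy is maximized at p=0.5 and decreases as p moves toward 0 or 1.

H(A) = H(0.88) = 0.5294 bits
H(B) = H(0.68) = 0.9044 bits

Distribution B (p=0.68) is closer to uniform (p=0.5), so it has higher entropy.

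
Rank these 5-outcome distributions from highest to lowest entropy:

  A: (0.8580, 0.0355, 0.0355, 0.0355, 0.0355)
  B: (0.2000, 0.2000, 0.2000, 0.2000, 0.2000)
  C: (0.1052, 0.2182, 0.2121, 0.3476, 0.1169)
B > C > A

Key insight: Entropy is maximized by uniform distributions and minimized by concentrated distributions.

- Uniform distributions have maximum entropy log₂(5) = 2.3219 bits
- The more "peaked" or concentrated a distribution, the lower its entropy

Entropies:
  H(A) = 0.8735 bits
  H(B) = 2.3219 bits
  H(C) = 2.1875 bits

Ranking: B > C > A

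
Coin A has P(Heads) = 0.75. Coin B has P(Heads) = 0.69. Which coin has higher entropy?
B

For binary distributions, entropy is maximized at p=0.5 and decreases as p moves toward 0 or 1.

H(A) = H(0.75) = 0.8113 bits
H(B) = H(0.69) = 0.8932 bits

Distribution B (p=0.69) is closer to uniform (p=0.5), so it has higher entropy.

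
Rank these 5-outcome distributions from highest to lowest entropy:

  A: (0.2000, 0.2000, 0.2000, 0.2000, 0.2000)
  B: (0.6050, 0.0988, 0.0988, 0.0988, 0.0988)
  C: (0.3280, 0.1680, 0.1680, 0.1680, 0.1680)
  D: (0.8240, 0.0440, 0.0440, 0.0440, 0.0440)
A > C > B > D

Key insight: Entropy is maximized by uniform distributions and minimized by concentrated distributions.

Entropies:
  H(A) = 2.3219 bits
  H(B) = 1.7580 bits
  H(C) = 2.2569 bits
  H(D) = 1.0232 bits

Ranking: A > C > B > D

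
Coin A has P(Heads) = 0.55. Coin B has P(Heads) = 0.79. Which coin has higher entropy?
A

For binary distributions, entropy is maximized at p=0.5 and decreases as p moves toward 0 or 1.

H(A) = H(0.55) = 0.9928 bits
H(B) = H(0.79) = 0.7415 bits

Distribution A (p=0.55) is closer to uniform (p=0.5), so it has higher entropy.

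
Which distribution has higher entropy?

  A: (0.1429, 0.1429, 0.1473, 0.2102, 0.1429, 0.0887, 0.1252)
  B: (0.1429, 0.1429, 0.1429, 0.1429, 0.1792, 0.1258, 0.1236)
B

Both distributions are close to uniform, making this a harder comparison.

H(A) = 2.7685 bits
H(B) = 2.7977 bits

The distribution closer to uniform has higher entropy.
Answer: B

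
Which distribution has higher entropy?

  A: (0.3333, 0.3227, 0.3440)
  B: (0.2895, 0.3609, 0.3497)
A

Both distributions are close to uniform, making this a harder comparison.

H(A) = 1.5845 bits
H(B) = 1.5784 bits

The distribution closer to uniform has higher entropy.
Answer: A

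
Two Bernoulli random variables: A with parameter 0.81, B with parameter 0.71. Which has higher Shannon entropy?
B

For binary distributions, entropy is maximized at p=0.5 and decreases as p moves toward 0 or 1.

H(A) = H(0.81) = 0.7015 bits
H(B) = H(0.71) = 0.8687 bits

Distribution B (p=0.71) is closer to uniform (p=0.5), so it has higher entropy.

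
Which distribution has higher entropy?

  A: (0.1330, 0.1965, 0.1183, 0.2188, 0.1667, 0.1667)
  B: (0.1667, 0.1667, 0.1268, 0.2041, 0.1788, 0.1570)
B

Both distributions are close to uniform, making this a harder comparison.

H(A) = 2.5541 bits
H(B) = 2.5708 bits

The distribution closer to uniform has higher entropy.
Answer: B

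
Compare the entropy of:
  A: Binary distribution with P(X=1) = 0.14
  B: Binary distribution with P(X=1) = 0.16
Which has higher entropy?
B

For binary distributions, entropy is maximized at p=0.5 and decreases as p moves toward 0 or 1.

H(A) = H(0.14) = 0.5842 bits
H(B) = H(0.16) = 0.6343 bits

Distribution B (p=0.16) is closer to uniform (p=0.5), so it has higher entropy.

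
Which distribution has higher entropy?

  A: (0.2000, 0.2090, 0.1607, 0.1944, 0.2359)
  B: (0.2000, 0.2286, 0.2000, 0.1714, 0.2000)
B

Both distributions are close to uniform, making this a harder comparison.

H(A) = 2.3111 bits
H(B) = 2.3160 bits

The distribution closer to uniform has higher entropy.
Answer: B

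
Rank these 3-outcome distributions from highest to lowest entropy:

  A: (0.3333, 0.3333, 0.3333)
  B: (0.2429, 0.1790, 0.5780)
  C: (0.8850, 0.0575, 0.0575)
A > B > C

Key insight: Entropy is maximized by uniform distributions and minimized by concentrated distributions.

- Uniform distributions have maximum entropy log₂(3) = 1.5850 bits
- The more "peaked" or concentrated a distribution, the lower its entropy

Entropies:
  H(A) = 1.5850 bits
  H(B) = 1.3973 bits
  H(C) = 0.6298 bits

Ranking: A > B > C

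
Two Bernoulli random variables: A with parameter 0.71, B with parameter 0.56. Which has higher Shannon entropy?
B

For binary distributions, entropy is maximized at p=0.5 and decreases as p moves toward 0 or 1.

H(A) = H(0.71) = 0.8687 bits
H(B) = H(0.56) = 0.9896 bits

Distribution B (p=0.56) is closer to uniform (p=0.5), so it has higher entropy.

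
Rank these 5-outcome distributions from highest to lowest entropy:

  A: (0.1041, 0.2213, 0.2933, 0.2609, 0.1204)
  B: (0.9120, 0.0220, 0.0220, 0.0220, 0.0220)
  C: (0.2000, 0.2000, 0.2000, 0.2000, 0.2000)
C > A > B

Key insight: Entropy is maximized by uniform distributions and minimized by concentrated distributions.

- Uniform distributions have maximum entropy log₂(5) = 2.3219 bits
- The more "peaked" or concentrated a distribution, the lower its entropy

Entropies:
  H(A) = 2.2138 bits
  H(B) = 0.6058 bits
  H(C) = 2.3219 bits

Ranking: C > A > B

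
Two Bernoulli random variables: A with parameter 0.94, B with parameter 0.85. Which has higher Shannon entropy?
B

For binary distributions, entropy is maximized at p=0.5 and decreases as p moves toward 0 or 1.

H(A) = H(0.94) = 0.3274 bits
H(B) = H(0.85) = 0.6098 bits

Distribution B (p=0.85) is closer to uniform (p=0.5), so it has higher entropy.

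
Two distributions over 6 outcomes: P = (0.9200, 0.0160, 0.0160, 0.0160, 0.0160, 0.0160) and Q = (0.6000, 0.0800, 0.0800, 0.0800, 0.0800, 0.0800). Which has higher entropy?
Q

P is highly concentrated on one outcome (92%), making it nearly deterministic. Q spreads its mass more evenly (max 60%). The more spread-out distribution has higher entropy: H(P) ≈ 0.588 bits, H(Q) ≈ 1.900 bits.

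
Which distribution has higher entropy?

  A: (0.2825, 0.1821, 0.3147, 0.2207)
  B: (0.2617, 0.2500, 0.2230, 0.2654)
B

Both distributions are close to uniform, making this a harder comparison.

H(A) = 1.9687 bits
H(B) = 1.9968 bits

The distribution closer to uniform has higher entropy.
Answer: B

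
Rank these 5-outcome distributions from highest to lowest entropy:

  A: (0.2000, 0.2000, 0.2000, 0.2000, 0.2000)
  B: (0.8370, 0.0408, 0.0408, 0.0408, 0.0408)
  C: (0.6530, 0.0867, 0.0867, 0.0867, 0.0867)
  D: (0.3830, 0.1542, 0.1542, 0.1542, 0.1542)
A > D > C > B

Key insight: Entropy is maximized by uniform distributions and minimized by concentrated distributions.

Entropies:
  H(A) = 2.3219 bits
  H(B) = 0.9674 bits
  H(C) = 1.6254 bits
  H(D) = 2.1941 bits

Ranking: A > D > C > B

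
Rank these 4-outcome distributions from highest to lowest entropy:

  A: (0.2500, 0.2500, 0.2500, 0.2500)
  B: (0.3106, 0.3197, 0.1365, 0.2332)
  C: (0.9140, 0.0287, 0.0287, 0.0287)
A > B > C

Key insight: Entropy is maximized by uniform distributions and minimized by concentrated distributions.

- Uniform distributions have maximum entropy log₂(4) = 2.0000 bits
- The more "peaked" or concentrated a distribution, the lower its entropy

Entropies:
  H(A) = 2.0000 bits
  H(B) = 1.9318 bits
  H(C) = 0.5593 bits

Ranking: A > B > C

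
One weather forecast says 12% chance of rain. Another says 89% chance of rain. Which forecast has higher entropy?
12% forecast

Treat each forecast as a Bernoulli distribution. Binary entropy is maximized at p=0.5 and falls off symmetrically toward 0 or 1. The 12% forecast is closer to 50%, so it is more uncertain. H(12%) ≈ 0.529 bits, H(89%) ≈ 0.500 bits.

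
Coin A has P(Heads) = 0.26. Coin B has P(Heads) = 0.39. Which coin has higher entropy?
B

For binary distributions, entropy is maximized at p=0.5 and decreases as p moves toward 0 or 1.

H(A) = H(0.26) = 0.8267 bits
H(B) = H(0.39) = 0.9648 bits

Distribution B (p=0.39) is closer to uniform (p=0.5), so it has higher entropy.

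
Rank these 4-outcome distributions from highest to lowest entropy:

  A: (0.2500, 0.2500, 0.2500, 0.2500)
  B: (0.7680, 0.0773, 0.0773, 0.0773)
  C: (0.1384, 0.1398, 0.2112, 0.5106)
A > C > B

Key insight: Entropy is maximized by uniform distributions and minimized by concentrated distributions.

- Uniform distributions have maximum entropy log₂(4) = 2.0000 bits
- The more "peaked" or concentrated a distribution, the lower its entropy

Entropies:
  H(A) = 2.0000 bits
  H(B) = 1.1492 bits
  H(C) = 1.7606 bits

Ranking: A > C > B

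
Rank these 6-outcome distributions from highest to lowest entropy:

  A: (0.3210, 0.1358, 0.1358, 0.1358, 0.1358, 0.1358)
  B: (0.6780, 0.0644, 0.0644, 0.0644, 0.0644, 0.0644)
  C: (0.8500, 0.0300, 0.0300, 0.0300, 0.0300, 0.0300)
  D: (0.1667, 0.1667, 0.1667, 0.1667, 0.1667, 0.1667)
D > A > B > C

Key insight: Entropy is maximized by uniform distributions and minimized by concentrated distributions.

Entropies:
  H(A) = 2.4821 bits
  H(B) = 1.6542 bits
  H(C) = 0.9581 bits
  H(D) = 2.5850 bits

Ranking: D > A > B > C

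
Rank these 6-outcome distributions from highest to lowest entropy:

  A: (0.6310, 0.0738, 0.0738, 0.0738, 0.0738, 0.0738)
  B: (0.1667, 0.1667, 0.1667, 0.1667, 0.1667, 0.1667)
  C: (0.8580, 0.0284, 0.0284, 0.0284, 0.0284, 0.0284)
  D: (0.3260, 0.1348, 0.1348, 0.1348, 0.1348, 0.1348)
B > D > A > C

Key insight: Entropy is maximized by uniform distributions and minimized by concentrated distributions.

Entropies:
  H(A) = 1.8067 bits
  H(B) = 2.5850 bits
  H(C) = 0.9192 bits
  H(D) = 2.4758 bits

Ranking: B > D > A > C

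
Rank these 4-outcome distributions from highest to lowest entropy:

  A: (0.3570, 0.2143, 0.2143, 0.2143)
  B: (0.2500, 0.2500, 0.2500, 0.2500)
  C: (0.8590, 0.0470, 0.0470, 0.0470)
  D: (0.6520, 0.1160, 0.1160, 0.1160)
B > A > D > C

Key insight: Entropy is maximized by uniform distributions and minimized by concentrated distributions.

Entropies:
  H(A) = 1.9593 bits
  H(B) = 2.0000 bits
  H(C) = 0.8103 bits
  H(D) = 1.4838 bits

Ranking: B > A > D > C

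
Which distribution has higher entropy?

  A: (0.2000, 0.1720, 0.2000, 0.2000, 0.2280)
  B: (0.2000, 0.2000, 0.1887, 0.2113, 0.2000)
B

Both distributions are close to uniform, making this a harder comparison.

H(A) = 2.3163 bits
H(B) = 2.3210 bits

The distribution closer to uniform has higher entropy.
Answer: B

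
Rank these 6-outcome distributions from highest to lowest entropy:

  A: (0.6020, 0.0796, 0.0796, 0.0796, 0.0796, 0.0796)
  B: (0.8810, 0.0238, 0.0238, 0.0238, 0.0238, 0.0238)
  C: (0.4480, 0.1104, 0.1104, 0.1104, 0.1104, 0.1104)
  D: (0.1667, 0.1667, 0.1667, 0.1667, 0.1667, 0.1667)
D > C > A > B

Key insight: Entropy is maximized by uniform distributions and minimized by concentrated distributions.

Entropies:
  H(A) = 1.8939 bits
  H(B) = 0.8028 bits
  H(C) = 2.2739 bits
  H(D) = 2.5850 bits

Ranking: D > C > A > B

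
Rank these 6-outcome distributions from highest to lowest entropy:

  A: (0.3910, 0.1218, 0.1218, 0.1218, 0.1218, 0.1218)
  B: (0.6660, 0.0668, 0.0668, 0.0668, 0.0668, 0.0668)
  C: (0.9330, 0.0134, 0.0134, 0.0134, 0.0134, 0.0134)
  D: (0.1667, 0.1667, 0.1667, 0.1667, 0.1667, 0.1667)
D > A > B > C

Key insight: Entropy is maximized by uniform distributions and minimized by concentrated distributions.

Entropies:
  H(A) = 2.3795 bits
  H(B) = 1.6945 bits
  H(C) = 0.5102 bits
  H(D) = 2.5850 bits

Ranking: D > A > B > C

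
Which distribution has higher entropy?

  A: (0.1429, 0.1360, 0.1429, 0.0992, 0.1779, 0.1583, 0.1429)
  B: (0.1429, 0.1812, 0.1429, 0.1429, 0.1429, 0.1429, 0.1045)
B

Both distributions are close to uniform, making this a harder comparison.

H(A) = 2.7894 bits
H(B) = 2.7923 bits

The distribution closer to uniform has higher entropy.
Answer: B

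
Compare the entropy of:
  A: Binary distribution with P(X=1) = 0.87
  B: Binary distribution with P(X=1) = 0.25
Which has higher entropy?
B

For binary distributions, entropy is maximized at p=0.5 and decreases as p moves toward 0 or 1.

H(A) = H(0.87) = 0.5574 bits
H(B) = H(0.25) = 0.8113 bits

Distribution B (p=0.25) is closer to uniform (p=0.5), so it has higher entropy.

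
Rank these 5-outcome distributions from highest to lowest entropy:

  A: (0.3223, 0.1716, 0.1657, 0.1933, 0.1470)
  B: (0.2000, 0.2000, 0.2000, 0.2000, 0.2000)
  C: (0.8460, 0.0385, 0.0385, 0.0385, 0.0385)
B > A > C

Key insight: Entropy is maximized by uniform distributions and minimized by concentrated distributions.

- Uniform distributions have maximum entropy log₂(5) = 2.3219 bits
- The more "peaked" or concentrated a distribution, the lower its entropy

Entropies:
  H(A) = 2.2576 bits
  H(B) = 2.3219 bits
  H(C) = 0.9278 bits

Ranking: B > A > C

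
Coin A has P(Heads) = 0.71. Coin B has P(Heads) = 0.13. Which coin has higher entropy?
A

For binary distributions, entropy is maximized at p=0.5 and decreases as p moves toward 0 or 1.

H(A) = H(0.71) = 0.8687 bits
H(B) = H(0.13) = 0.5574 bits

Distribution A (p=0.71) is closer to uniform (p=0.5), so it has higher entropy.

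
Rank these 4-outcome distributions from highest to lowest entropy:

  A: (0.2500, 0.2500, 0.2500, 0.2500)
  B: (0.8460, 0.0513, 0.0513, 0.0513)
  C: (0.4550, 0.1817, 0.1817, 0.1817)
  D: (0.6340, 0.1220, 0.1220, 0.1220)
A > C > D > B

Key insight: Entropy is maximized by uniform distributions and minimized by concentrated distributions.

Entropies:
  H(A) = 2.0000 bits
  H(B) = 0.8638 bits
  H(C) = 1.8580 bits
  H(D) = 1.5276 bits

Ranking: A > C > D > B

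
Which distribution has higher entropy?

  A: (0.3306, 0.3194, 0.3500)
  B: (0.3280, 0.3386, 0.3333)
B

Both distributions are close to uniform, making this a harder comparison.

H(A) = 1.5839 bits
H(B) = 1.5848 bits

The distribution closer to uniform has higher entropy.
Answer: B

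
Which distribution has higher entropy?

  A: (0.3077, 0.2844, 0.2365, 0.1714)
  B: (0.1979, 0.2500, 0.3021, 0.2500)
B

Both distributions are close to uniform, making this a harder comparison.

H(A) = 1.9672 bits
H(B) = 1.9842 bits

The distribution closer to uniform has higher entropy.
Answer: B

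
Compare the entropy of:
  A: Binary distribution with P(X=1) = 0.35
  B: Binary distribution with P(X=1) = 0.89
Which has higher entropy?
A

For binary distributions, entropy is maximized at p=0.5 and decreases as p moves toward 0 or 1.

H(A) = H(0.35) = 0.9341 bits
H(B) = H(0.89) = 0.4999 bits

Distribution A (p=0.35) is closer to uniform (p=0.5), so it has higher entropy.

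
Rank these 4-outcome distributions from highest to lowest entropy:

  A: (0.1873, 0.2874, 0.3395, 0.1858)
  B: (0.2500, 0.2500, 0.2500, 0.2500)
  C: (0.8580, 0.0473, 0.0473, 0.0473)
B > A > C

Key insight: Entropy is maximized by uniform distributions and minimized by concentrated distributions.

- Uniform distributions have maximum entropy log₂(4) = 2.0000 bits
- The more "peaked" or concentrated a distribution, the lower its entropy

Entropies:
  H(A) = 1.9499 bits
  H(B) = 2.0000 bits
  H(C) = 0.8145 bits

Ranking: B > A > C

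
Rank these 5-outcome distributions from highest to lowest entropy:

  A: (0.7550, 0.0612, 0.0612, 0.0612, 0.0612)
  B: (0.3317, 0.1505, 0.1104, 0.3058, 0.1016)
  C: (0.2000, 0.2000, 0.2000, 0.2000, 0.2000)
C > B > A

Key insight: Entropy is maximized by uniform distributions and minimized by concentrated distributions.

- Uniform distributions have maximum entropy log₂(5) = 2.3219 bits
- The more "peaked" or concentrated a distribution, the lower its entropy

Entropies:
  H(A) = 1.2933 bits
  H(B) = 2.1482 bits
  H(C) = 2.3219 bits

Ranking: C > B > A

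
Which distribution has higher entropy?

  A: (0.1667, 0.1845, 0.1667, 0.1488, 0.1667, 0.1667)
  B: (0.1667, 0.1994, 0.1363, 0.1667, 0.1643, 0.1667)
A

Both distributions are close to uniform, making this a harder comparison.

H(A) = 2.5822 bits
H(B) = 2.5763 bits

The distribution closer to uniform has higher entropy.
Answer: A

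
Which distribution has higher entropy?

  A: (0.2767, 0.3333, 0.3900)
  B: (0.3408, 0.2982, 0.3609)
B

Both distributions are close to uniform, making this a harder comparison.

H(A) = 1.5710 bits
H(B) = 1.5805 bits

The distribution closer to uniform has higher entropy.
Answer: B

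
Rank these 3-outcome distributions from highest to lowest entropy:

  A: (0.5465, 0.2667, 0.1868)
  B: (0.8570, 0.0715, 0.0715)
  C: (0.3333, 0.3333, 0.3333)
C > A > B

Key insight: Entropy is maximized by uniform distributions and minimized by concentrated distributions.

- Uniform distributions have maximum entropy log₂(3) = 1.5850 bits
- The more "peaked" or concentrated a distribution, the lower its entropy

Entropies:
  H(A) = 1.4371 bits
  H(B) = 0.7350 bits
  H(C) = 1.5850 bits

Ranking: C > A > B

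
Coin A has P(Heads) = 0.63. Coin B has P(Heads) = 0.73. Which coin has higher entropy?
A

For binary distributions, entropy is maximized at p=0.5 and decreases as p moves toward 0 or 1.

H(A) = H(0.63) = 0.9507 bits
H(B) = H(0.73) = 0.8415 bits

Distribution A (p=0.63) is closer to uniform (p=0.5), so it has higher entropy.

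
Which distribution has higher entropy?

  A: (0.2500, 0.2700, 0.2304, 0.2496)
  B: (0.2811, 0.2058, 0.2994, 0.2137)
A

Both distributions are close to uniform, making this a harder comparison.

H(A) = 1.9977 bits
H(B) = 1.9807 bits

The distribution closer to uniform has higher entropy.
Answer: A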